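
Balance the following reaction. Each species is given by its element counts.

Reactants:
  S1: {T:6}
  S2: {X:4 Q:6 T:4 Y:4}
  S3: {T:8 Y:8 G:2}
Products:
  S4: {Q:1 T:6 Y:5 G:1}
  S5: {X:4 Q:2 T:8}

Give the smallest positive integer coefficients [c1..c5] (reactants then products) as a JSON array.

Coefficients: [2, 1, 2, 4, 1]

X: 2·0+1·4+2·0 = 4 | 4·0+1·4 = 4
Q: 2·0+1·6+2·0 = 6 | 4·1+1·2 = 6
T: 2·6+1·4+2·8 = 32 | 4·6+1·8 = 32
Y: 2·0+1·4+2·8 = 20 | 4·5+1·0 = 20
G: 2·0+1·0+2·2 = 4 | 4·1+1·0 = 4
gcd(2,1,2,4,1) = 1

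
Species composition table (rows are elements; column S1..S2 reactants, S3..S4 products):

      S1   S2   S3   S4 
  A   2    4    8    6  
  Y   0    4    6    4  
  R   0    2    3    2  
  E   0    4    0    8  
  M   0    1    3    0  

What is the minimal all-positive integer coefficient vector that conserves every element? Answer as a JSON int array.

A: 5·2+6·4 = 34 | 2·8+3·6 = 34
Y: 5·0+6·4 = 24 | 2·6+3·4 = 24
R: 5·0+6·2 = 12 | 2·3+3·2 = 12
E: 5·0+6·4 = 24 | 2·0+3·8 = 24
M: 5·0+6·1 = 6 | 2·3+3·0 = 6
gcd(5,6,2,3) = 1

Coefficients: [5, 6, 2, 3]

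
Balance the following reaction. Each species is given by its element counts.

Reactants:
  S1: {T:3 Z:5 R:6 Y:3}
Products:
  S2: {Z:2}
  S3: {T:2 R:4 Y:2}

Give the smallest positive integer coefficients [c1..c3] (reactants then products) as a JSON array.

T: 2·3 = 6 | 5·0+3·2 = 6
Z: 2·5 = 10 | 5·2+3·0 = 10
R: 2·6 = 12 | 5·0+3·4 = 12
Y: 2·3 = 6 | 5·0+3·2 = 6
gcd(2,5,3) = 1

Coefficients: [2, 5, 3]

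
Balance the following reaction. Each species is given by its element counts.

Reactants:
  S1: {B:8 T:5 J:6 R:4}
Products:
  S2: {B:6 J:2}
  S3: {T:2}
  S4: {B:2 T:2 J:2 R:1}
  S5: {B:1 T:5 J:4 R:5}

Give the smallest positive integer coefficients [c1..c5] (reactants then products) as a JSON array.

B: 6·8 = 48 | 6·6+1·0+4·2+4·1 = 48
T: 6·5 = 30 | 6·0+1·2+4·2+4·5 = 30
J: 6·6 = 36 | 6·2+1·0+4·2+4·4 = 36
R: 6·4 = 24 | 6·0+1·0+4·1+4·5 = 24
gcd(6,6,1,4,4) = 1

Coefficients: [6, 6, 1, 4, 4]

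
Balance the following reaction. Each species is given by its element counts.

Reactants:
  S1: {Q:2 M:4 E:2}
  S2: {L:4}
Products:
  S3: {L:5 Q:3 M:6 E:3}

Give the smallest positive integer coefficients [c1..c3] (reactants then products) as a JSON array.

Coefficients: [6, 5, 4]

L: 6·0+5·4 = 20 | 4·5 = 20
Q: 6·2+5·0 = 12 | 4·3 = 12
M: 6·4+5·0 = 24 | 4·6 = 24
E: 6·2+5·0 = 12 | 4·3 = 12
gcd(6,5,4) = 1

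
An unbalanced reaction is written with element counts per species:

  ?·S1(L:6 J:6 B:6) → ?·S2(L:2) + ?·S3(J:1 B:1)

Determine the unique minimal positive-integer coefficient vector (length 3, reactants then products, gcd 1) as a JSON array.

Coefficients: [1, 3, 6]

L: 1·6 = 6 | 3·2+6·0 = 6
J: 1·6 = 6 | 3·0+6·1 = 6
B: 1·6 = 6 | 3·0+6·1 = 6
gcd(1,3,6) = 1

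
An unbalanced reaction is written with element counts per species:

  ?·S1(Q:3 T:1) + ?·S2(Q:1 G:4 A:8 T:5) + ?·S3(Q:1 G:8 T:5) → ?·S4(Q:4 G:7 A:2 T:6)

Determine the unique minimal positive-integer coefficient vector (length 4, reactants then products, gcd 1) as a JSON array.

Q: 4·3+1·1+3·1 = 16 | 4·4 = 16
G: 4·0+1·4+3·8 = 28 | 4·7 = 28
A: 4·0+1·8+3·0 = 8 | 4·2 = 8
T: 4·1+1·5+3·5 = 24 | 4·6 = 24
gcd(4,1,3,4) = 1

Coefficients: [4, 1, 3, 4]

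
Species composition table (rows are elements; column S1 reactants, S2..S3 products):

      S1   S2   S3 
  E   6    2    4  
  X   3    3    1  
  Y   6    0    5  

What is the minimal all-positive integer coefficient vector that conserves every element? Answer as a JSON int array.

Coefficients: [5, 3, 6]

E: 5·6 = 30 | 3·2+6·4 = 30
X: 5·3 = 15 | 3·3+6·1 = 15
Y: 5·6 = 30 | 3·0+6·5 = 30
gcd(5,3,6) = 1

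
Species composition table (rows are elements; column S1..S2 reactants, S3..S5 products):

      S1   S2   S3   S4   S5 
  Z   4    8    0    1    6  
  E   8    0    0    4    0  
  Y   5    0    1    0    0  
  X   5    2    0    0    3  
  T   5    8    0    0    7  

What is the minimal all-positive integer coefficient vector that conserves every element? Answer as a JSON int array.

Z: 1·4+2·8 = 20 | 5·0+2·1+3·6 = 20
E: 1·8+2·0 = 8 | 5·0+2·4+3·0 = 8
Y: 1·5+2·0 = 5 | 5·1+2·0+3·0 = 5
X: 1·5+2·2 = 9 | 5·0+2·0+3·3 = 9
T: 1·5+2·8 = 21 | 5·0+2·0+3·7 = 21
gcd(1,2,5,2,3) = 1

Coefficients: [1, 2, 5, 2, 3]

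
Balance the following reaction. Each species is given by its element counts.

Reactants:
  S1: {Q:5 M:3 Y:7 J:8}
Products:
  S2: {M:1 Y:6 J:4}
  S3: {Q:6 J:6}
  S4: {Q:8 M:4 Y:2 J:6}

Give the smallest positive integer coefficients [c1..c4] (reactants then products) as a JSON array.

Coefficients: [6, 6, 1, 3]

Q: 6·5 = 30 | 6·0+1·6+3·8 = 30
M: 6·3 = 18 | 6·1+1·0+3·4 = 18
Y: 6·7 = 42 | 6·6+1·0+3·2 = 42
J: 6·8 = 48 | 6·4+1·6+3·6 = 48
gcd(6,6,1,3) = 1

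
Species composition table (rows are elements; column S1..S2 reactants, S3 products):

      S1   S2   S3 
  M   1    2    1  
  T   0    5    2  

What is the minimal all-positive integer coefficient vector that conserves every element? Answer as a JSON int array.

M: 1·1+2·2 = 5 | 5·1 = 5
T: 1·0+2·5 = 10 | 5·2 = 10
gcd(1,2,5) = 1

Coefficients: [1, 2, 5]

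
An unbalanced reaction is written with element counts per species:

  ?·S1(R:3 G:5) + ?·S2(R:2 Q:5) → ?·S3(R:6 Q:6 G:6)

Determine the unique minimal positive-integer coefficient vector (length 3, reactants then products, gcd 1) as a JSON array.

Coefficients: [6, 6, 5]

R: 6·3+6·2 = 30 | 5·6 = 30
Q: 6·0+6·5 = 30 | 5·6 = 30
G: 6·5+6·0 = 30 | 5·6 = 30
gcd(6,6,5) = 1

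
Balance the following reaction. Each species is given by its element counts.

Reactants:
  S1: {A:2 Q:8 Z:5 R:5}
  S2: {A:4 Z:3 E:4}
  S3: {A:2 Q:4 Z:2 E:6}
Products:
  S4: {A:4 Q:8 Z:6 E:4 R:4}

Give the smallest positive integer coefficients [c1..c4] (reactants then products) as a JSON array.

A: 4·2+2·4+2·2 = 20 | 5·4 = 20
Q: 4·8+2·0+2·4 = 40 | 5·8 = 40
Z: 4·5+2·3+2·2 = 30 | 5·6 = 30
E: 4·0+2·4+2·6 = 20 | 5·4 = 20
R: 4·5+2·0+2·0 = 20 | 5·4 = 20
gcd(4,2,2,5) = 1

Coefficients: [4, 2, 2, 5]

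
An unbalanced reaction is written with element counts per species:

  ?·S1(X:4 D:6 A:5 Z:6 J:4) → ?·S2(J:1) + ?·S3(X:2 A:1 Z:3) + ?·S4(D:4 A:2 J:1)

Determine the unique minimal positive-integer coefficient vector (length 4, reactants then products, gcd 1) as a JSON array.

Coefficients: [2, 5, 4, 3]

X: 2·4 = 8 | 5·0+4·2+3·0 = 8
D: 2·6 = 12 | 5·0+4·0+3·4 = 12
A: 2·5 = 10 | 5·0+4·1+3·2 = 10
Z: 2·6 = 12 | 5·0+4·3+3·0 = 12
J: 2·4 = 8 | 5·1+4·0+3·1 = 8
gcd(2,5,4,3) = 1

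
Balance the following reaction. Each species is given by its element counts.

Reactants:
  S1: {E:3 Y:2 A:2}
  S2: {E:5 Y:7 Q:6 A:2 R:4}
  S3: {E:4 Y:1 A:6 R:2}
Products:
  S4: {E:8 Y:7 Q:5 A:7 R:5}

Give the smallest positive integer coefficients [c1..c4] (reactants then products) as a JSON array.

E: 1·3+5·5+5·4 = 48 | 6·8 = 48
Y: 1·2+5·7+5·1 = 42 | 6·7 = 42
Q: 1·0+5·6+5·0 = 30 | 6·5 = 30
A: 1·2+5·2+5·6 = 42 | 6·7 = 42
R: 1·0+5·4+5·2 = 30 | 6·5 = 30
gcd(1,5,5,6) = 1

Coefficients: [1, 5, 5, 6]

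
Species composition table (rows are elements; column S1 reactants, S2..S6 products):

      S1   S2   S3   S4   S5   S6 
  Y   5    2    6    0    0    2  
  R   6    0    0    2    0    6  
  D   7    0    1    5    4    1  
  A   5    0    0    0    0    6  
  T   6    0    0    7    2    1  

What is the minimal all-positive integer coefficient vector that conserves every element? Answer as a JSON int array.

Coefficients: [6, 4, 2, 3, 5, 5]

Y: 6·5 = 30 | 4·2+2·6+3·0+5·0+5·2 = 30
R: 6·6 = 36 | 4·0+2·0+3·2+5·0+5·6 = 36
D: 6·7 = 42 | 4·0+2·1+3·5+5·4+5·1 = 42
A: 6·5 = 30 | 4·0+2·0+3·0+5·0+5·6 = 30
T: 6·6 = 36 | 4·0+2·0+3·7+5·2+5·1 = 36
gcd(6,4,2,3,5,5) = 1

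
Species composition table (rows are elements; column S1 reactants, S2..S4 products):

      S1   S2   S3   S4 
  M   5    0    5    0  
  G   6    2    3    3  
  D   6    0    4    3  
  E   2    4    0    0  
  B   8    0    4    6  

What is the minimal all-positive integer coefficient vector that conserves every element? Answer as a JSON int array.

M: 6·5 = 30 | 3·0+6·5+4·0 = 30
G: 6·6 = 36 | 3·2+6·3+4·3 = 36
D: 6·6 = 36 | 3·0+6·4+4·3 = 36
E: 6·2 = 12 | 3·4+6·0+4·0 = 12
B: 6·8 = 48 | 3·0+6·4+4·6 = 48
gcd(6,3,6,4) = 1

Coefficients: [6, 3, 6, 4]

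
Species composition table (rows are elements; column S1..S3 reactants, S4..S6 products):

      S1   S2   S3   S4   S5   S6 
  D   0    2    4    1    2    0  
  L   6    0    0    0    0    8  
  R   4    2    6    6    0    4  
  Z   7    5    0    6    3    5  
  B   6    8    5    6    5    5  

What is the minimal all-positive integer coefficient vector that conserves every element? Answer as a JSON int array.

D: 4·0+1·2+1·4 = 6 | 2·1+2·2+3·0 = 6
L: 4·6+1·0+1·0 = 24 | 2·0+2·0+3·8 = 24
R: 4·4+1·2+1·6 = 24 | 2·6+2·0+3·4 = 24
Z: 4·7+1·5+1·0 = 33 | 2·6+2·3+3·5 = 33
B: 4·6+1·8+1·5 = 37 | 2·6+2·5+3·5 = 37
gcd(4,1,1,2,2,3) = 1

Coefficients: [4, 1, 1, 2, 2, 3]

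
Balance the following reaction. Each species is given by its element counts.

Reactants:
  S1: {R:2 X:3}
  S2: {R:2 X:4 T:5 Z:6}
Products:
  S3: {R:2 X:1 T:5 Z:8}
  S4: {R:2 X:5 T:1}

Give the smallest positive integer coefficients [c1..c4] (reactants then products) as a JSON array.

Coefficients: [4, 4, 3, 5]

R: 4·2+4·2 = 16 | 3·2+5·2 = 16
X: 4·3+4·4 = 28 | 3·1+5·5 = 28
T: 4·0+4·5 = 20 | 3·5+5·1 = 20
Z: 4·0+4·6 = 24 | 3·8+5·0 = 24
gcd(4,4,3,5) = 1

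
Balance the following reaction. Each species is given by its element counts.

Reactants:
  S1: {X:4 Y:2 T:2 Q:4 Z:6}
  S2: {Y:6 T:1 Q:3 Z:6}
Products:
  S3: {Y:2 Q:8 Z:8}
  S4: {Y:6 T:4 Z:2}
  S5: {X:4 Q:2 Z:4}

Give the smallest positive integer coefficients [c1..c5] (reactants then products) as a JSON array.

X: 5·4+2·0 = 20 | 2·0+3·0+5·4 = 20
Y: 5·2+2·6 = 22 | 2·2+3·6+5·0 = 22
T: 5·2+2·1 = 12 | 2·0+3·4+5·0 = 12
Q: 5·4+2·3 = 26 | 2·8+3·0+5·2 = 26
Z: 5·6+2·6 = 42 | 2·8+3·2+5·4 = 42
gcd(5,2,2,3,5) = 1

Coefficients: [5, 2, 2, 3, 5]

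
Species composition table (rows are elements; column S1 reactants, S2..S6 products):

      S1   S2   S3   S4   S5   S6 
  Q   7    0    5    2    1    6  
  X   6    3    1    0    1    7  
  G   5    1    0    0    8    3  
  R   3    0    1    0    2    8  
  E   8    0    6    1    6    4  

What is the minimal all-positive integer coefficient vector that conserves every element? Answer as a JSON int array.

Coefficients: [5, 6, 3, 6, 2, 1]

Q: 5·7 = 35 | 6·0+3·5+6·2+2·1+1·6 = 35
X: 5·6 = 30 | 6·3+3·1+6·0+2·1+1·7 = 30
G: 5·5 = 25 | 6·1+3·0+6·0+2·8+1·3 = 25
R: 5·3 = 15 | 6·0+3·1+6·0+2·2+1·8 = 15
E: 5·8 = 40 | 6·0+3·6+6·1+2·6+1·4 = 40
gcd(5,6,3,6,2,1) = 1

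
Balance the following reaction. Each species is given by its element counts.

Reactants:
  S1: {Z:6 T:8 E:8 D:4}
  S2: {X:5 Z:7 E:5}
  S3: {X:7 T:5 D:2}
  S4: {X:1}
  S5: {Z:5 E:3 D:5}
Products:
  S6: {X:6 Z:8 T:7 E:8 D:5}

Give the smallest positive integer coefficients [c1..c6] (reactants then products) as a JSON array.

Coefficients: [2, 1, 1, 6, 1, 3]

X: 2·0+1·5+1·7+6·1+1·0 = 18 | 3·6 = 18
Z: 2·6+1·7+1·0+6·0+1·5 = 24 | 3·8 = 24
T: 2·8+1·0+1·5+6·0+1·0 = 21 | 3·7 = 21
E: 2·8+1·5+1·0+6·0+1·3 = 24 | 3·8 = 24
D: 2·4+1·0+1·2+6·0+1·5 = 15 | 3·5 = 15
gcd(2,1,1,6,1,3) = 1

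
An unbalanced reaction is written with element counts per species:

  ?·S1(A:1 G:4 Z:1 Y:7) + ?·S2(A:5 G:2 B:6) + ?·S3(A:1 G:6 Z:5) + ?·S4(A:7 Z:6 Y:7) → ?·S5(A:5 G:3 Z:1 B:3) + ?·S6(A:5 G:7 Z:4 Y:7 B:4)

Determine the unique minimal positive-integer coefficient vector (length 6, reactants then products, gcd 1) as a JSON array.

A: 5·1+5·5+3·1+1·7 = 40 | 2·5+6·5 = 40
G: 5·4+5·2+3·6+1·0 = 48 | 2·3+6·7 = 48
Z: 5·1+5·0+3·5+1·6 = 26 | 2·1+6·4 = 26
Y: 5·7+5·0+3·0+1·7 = 42 | 2·0+6·7 = 42
B: 5·0+5·6+3·0+1·0 = 30 | 2·3+6·4 = 30
gcd(5,5,3,1,2,6) = 1

Coefficients: [5, 5, 3, 1, 2, 6]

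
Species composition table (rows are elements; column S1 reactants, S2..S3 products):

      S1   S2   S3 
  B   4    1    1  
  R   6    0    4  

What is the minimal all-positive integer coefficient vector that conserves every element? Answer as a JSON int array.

Coefficients: [2, 5, 3]

B: 2·4 = 8 | 5·1+3·1 = 8
R: 2·6 = 12 | 5·0+3·4 = 12
gcd(2,5,3) = 1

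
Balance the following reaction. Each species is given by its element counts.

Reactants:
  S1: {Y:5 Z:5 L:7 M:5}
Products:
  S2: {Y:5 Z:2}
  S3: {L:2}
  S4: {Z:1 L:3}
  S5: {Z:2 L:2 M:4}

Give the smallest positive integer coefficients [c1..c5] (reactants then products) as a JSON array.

Coefficients: [4, 4, 6, 2, 5]

Y: 4·5 = 20 | 4·5+6·0+2·0+5·0 = 20
Z: 4·5 = 20 | 4·2+6·0+2·1+5·2 = 20
L: 4·7 = 28 | 4·0+6·2+2·3+5·2 = 28
M: 4·5 = 20 | 4·0+6·0+2·0+5·4 = 20
gcd(4,4,6,2,5) = 1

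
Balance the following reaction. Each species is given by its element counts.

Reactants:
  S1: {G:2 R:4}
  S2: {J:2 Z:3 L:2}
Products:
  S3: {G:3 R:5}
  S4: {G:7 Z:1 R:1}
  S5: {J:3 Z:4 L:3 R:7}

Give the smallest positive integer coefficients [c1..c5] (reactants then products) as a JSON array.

J: 5·0+3·2 = 6 | 1·0+1·0+2·3 = 6
G: 5·2+3·0 = 10 | 1·3+1·7+2·0 = 10
Z: 5·0+3·3 = 9 | 1·0+1·1+2·4 = 9
L: 5·0+3·2 = 6 | 1·0+1·0+2·3 = 6
R: 5·4+3·0 = 20 | 1·5+1·1+2·7 = 20
gcd(5,3,1,1,2) = 1

Coefficients: [5, 3, 1, 1, 2]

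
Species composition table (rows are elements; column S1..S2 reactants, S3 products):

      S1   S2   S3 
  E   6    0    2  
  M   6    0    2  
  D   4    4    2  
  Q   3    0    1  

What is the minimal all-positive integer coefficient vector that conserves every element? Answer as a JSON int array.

Coefficients: [2, 1, 6]

E: 2·6+1·0 = 12 | 6·2 = 12
M: 2·6+1·0 = 12 | 6·2 = 12
D: 2·4+1·4 = 12 | 6·2 = 12
Q: 2·3+1·0 = 6 | 6·1 = 6
gcd(2,1,6) = 1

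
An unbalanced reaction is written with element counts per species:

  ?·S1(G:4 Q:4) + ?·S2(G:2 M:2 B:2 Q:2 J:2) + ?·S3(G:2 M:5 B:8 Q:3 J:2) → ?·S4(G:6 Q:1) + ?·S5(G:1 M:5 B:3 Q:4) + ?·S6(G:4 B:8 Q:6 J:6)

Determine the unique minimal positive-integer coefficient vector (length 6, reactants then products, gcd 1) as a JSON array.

Coefficients: [6, 5, 4, 4, 6, 3]

G: 6·4+5·2+4·2 = 42 | 4·6+6·1+3·4 = 42
M: 6·0+5·2+4·5 = 30 | 4·0+6·5+3·0 = 30
B: 6·0+5·2+4·8 = 42 | 4·0+6·3+3·8 = 42
Q: 6·4+5·2+4·3 = 46 | 4·1+6·4+3·6 = 46
J: 6·0+5·2+4·2 = 18 | 4·0+6·0+3·6 = 18
gcd(6,5,4,4,6,3) = 1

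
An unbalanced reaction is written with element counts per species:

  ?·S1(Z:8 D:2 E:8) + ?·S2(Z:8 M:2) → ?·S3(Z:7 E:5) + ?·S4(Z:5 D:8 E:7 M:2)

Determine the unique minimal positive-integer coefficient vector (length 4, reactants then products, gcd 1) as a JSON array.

Z: 4·8+1·8 = 40 | 5·7+1·5 = 40
D: 4·2+1·0 = 8 | 5·0+1·8 = 8
E: 4·8+1·0 = 32 | 5·5+1·7 = 32
M: 4·0+1·2 = 2 | 5·0+1·2 = 2
gcd(4,1,5,1) = 1

Coefficients: [4, 1, 5, 1]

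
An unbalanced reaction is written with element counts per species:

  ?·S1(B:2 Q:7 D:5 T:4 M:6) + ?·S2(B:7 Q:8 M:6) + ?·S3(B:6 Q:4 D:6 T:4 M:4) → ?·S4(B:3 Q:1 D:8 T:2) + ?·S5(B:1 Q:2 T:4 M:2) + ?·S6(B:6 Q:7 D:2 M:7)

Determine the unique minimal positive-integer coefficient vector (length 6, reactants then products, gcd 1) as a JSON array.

B: 2·2+1·7+5·6 = 41 | 4·3+5·1+4·6 = 41
Q: 2·7+1·8+5·4 = 42 | 4·1+5·2+4·7 = 42
D: 2·5+1·0+5·6 = 40 | 4·8+5·0+4·2 = 40
T: 2·4+1·0+5·4 = 28 | 4·2+5·4+4·0 = 28
M: 2·6+1·6+5·4 = 38 | 4·0+5·2+4·7 = 38
gcd(2,1,5,4,5,4) = 1

Coefficients: [2, 1, 5, 4, 5, 4]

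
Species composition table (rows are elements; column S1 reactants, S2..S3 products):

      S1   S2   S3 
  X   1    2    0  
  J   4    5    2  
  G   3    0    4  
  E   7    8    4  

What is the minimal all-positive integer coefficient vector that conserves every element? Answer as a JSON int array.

X: 4·1 = 4 | 2·2+3·0 = 4
J: 4·4 = 16 | 2·5+3·2 = 16
G: 4·3 = 12 | 2·0+3·4 = 12
E: 4·7 = 28 | 2·8+3·4 = 28
gcd(4,2,3) = 1

Coefficients: [4, 2, 3]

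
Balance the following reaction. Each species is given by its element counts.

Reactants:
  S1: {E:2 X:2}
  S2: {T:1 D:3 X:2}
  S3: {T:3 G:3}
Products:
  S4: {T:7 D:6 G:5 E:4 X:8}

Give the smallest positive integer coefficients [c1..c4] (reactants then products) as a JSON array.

Coefficients: [6, 6, 5, 3]

T: 6·0+6·1+5·3 = 21 | 3·7 = 21
D: 6·0+6·3+5·0 = 18 | 3·6 = 18
G: 6·0+6·0+5·3 = 15 | 3·5 = 15
E: 6·2+6·0+5·0 = 12 | 3·4 = 12
X: 6·2+6·2+5·0 = 24 | 3·8 = 24
gcd(6,6,5,3) = 1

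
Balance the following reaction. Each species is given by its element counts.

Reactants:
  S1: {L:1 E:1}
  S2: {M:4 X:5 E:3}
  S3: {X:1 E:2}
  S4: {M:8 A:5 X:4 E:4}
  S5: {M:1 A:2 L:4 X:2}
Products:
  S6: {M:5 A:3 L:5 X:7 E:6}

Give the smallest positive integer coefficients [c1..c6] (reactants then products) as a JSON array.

Coefficients: [5, 3, 6, 1, 5, 5]

M: 5·0+3·4+6·0+1·8+5·1 = 25 | 5·5 = 25
A: 5·0+3·0+6·0+1·5+5·2 = 15 | 5·3 = 15
L: 5·1+3·0+6·0+1·0+5·4 = 25 | 5·5 = 25
X: 5·0+3·5+6·1+1·4+5·2 = 35 | 5·7 = 35
E: 5·1+3·3+6·2+1·4+5·0 = 30 | 5·6 = 30
gcd(5,3,6,1,5,5) = 1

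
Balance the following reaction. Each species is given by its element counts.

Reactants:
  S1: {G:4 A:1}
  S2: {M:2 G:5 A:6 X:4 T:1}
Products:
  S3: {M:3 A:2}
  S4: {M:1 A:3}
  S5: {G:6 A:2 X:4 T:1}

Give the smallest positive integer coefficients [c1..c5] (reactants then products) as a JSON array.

M: 1·0+4·2 = 8 | 1·3+5·1+4·0 = 8
G: 1·4+4·5 = 24 | 1·0+5·0+4·6 = 24
A: 1·1+4·6 = 25 | 1·2+5·3+4·2 = 25
X: 1·0+4·4 = 16 | 1·0+5·0+4·4 = 16
T: 1·0+4·1 = 4 | 1·0+5·0+4·1 = 4
gcd(1,4,1,5,4) = 1

Coefficients: [1, 4, 1, 5, 4]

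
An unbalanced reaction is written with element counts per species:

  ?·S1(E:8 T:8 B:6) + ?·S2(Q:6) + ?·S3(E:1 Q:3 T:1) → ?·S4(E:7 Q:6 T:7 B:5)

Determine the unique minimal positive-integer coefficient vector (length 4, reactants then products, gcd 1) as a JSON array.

E: 5·8+5·0+2·1 = 42 | 6·7 = 42
Q: 5·0+5·6+2·3 = 36 | 6·6 = 36
T: 5·8+5·0+2·1 = 42 | 6·7 = 42
B: 5·6+5·0+2·0 = 30 | 6·5 = 30
gcd(5,5,2,6) = 1

Coefficients: [5, 5, 2, 6]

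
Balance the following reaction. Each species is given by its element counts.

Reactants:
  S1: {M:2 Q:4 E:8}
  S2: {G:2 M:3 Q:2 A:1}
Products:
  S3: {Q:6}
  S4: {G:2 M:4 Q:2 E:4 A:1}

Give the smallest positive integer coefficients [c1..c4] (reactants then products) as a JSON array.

G: 3·0+6·2 = 12 | 2·0+6·2 = 12
M: 3·2+6·3 = 24 | 2·0+6·4 = 24
Q: 3·4+6·2 = 24 | 2·6+6·2 = 24
E: 3·8+6·0 = 24 | 2·0+6·4 = 24
A: 3·0+6·1 = 6 | 2·0+6·1 = 6
gcd(3,6,2,6) = 1

Coefficients: [3, 6, 2, 6]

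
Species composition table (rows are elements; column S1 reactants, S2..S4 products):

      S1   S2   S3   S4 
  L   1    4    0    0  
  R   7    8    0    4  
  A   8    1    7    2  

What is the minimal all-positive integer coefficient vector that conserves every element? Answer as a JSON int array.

L: 4·1 = 4 | 1·4+3·0+5·0 = 4
R: 4·7 = 28 | 1·8+3·0+5·4 = 28
A: 4·8 = 32 | 1·1+3·7+5·2 = 32
gcd(4,1,3,5) = 1

Coefficients: [4, 1, 3, 5]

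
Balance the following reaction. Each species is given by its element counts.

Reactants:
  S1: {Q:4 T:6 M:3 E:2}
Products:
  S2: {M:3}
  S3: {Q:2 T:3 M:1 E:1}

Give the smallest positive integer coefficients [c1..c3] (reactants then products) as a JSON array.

Coefficients: [3, 1, 6]

Q: 3·4 = 12 | 1·0+6·2 = 12
T: 3·6 = 18 | 1·0+6·3 = 18
M: 3·3 = 9 | 1·3+6·1 = 9
E: 3·2 = 6 | 1·0+6·1 = 6
gcd(3,1,6) = 1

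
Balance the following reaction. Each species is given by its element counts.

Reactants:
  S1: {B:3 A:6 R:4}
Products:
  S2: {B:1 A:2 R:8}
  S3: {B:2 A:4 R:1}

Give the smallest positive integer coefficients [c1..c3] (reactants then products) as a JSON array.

Coefficients: [3, 1, 4]

B: 3·3 = 9 | 1·1+4·2 = 9
A: 3·6 = 18 | 1·2+4·4 = 18
R: 3·4 = 12 | 1·8+4·1 = 12
gcd(3,1,4) = 1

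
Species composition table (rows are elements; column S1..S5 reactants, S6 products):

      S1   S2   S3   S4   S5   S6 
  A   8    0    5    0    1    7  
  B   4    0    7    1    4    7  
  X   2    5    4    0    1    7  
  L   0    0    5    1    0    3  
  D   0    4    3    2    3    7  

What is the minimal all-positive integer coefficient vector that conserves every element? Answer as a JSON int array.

Coefficients: [3, 4, 2, 5, 1, 5]

A: 3·8+4·0+2·5+5·0+1·1 = 35 | 5·7 = 35
B: 3·4+4·0+2·7+5·1+1·4 = 35 | 5·7 = 35
X: 3·2+4·5+2·4+5·0+1·1 = 35 | 5·7 = 35
L: 3·0+4·0+2·5+5·1+1·0 = 15 | 5·3 = 15
D: 3·0+4·4+2·3+5·2+1·3 = 35 | 5·7 = 35
gcd(3,4,2,5,1,5) = 1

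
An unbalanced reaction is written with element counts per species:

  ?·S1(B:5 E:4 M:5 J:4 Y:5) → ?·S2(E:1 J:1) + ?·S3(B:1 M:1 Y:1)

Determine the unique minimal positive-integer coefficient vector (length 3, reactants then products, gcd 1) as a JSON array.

Coefficients: [1, 4, 5]

B: 1·5 = 5 | 4·0+5·1 = 5
E: 1·4 = 4 | 4·1+5·0 = 4
M: 1·5 = 5 | 4·0+5·1 = 5
J: 1·4 = 4 | 4·1+5·0 = 4
Y: 1·5 = 5 | 4·0+5·1 = 5
gcd(1,4,5) = 1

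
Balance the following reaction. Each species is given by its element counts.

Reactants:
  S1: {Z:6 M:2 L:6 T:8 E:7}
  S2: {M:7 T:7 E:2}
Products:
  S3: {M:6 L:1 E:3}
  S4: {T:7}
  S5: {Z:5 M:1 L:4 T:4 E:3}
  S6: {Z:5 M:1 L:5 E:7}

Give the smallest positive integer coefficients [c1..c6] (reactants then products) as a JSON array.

Coefficients: [5, 2, 3, 6, 3, 3]

Z: 5·6+2·0 = 30 | 3·0+6·0+3·5+3·5 = 30
M: 5·2+2·7 = 24 | 3·6+6·0+3·1+3·1 = 24
L: 5·6+2·0 = 30 | 3·1+6·0+3·4+3·5 = 30
T: 5·8+2·7 = 54 | 3·0+6·7+3·4+3·0 = 54
E: 5·7+2·2 = 39 | 3·3+6·0+3·3+3·7 = 39
gcd(5,2,3,6,3,3) = 1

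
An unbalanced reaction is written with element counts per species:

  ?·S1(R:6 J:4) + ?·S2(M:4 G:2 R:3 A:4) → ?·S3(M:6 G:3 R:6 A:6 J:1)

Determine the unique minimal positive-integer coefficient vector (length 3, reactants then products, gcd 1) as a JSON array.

Coefficients: [1, 6, 4]

M: 1·0+6·4 = 24 | 4·6 = 24
G: 1·0+6·2 = 12 | 4·3 = 12
R: 1·6+6·3 = 24 | 4·6 = 24
A: 1·0+6·4 = 24 | 4·6 = 24
J: 1·4+6·0 = 4 | 4·1 = 4
gcd(1,6,4) = 1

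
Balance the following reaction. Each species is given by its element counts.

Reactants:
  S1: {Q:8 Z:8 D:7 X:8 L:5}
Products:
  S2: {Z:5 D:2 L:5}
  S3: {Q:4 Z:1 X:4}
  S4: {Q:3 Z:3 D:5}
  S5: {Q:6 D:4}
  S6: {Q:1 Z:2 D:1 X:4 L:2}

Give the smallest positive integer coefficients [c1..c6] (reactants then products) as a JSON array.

Coefficients: [4, 2, 3, 3, 1, 5]

Q: 4·8 = 32 | 2·0+3·4+3·3+1·6+5·1 = 32
Z: 4·8 = 32 | 2·5+3·1+3·3+1·0+5·2 = 32
D: 4·7 = 28 | 2·2+3·0+3·5+1·4+5·1 = 28
X: 4·8 = 32 | 2·0+3·4+3·0+1·0+5·4 = 32
L: 4·5 = 20 | 2·5+3·0+3·0+1·0+5·2 = 20
gcd(4,2,3,3,1,5) = 1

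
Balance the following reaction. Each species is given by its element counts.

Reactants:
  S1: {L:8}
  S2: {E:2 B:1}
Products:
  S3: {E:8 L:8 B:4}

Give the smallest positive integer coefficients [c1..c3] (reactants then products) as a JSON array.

E: 1·0+4·2 = 8 | 1·8 = 8
L: 1·8+4·0 = 8 | 1·8 = 8
B: 1·0+4·1 = 4 | 1·4 = 4
gcd(1,4,1) = 1

Coefficients: [1, 4, 1]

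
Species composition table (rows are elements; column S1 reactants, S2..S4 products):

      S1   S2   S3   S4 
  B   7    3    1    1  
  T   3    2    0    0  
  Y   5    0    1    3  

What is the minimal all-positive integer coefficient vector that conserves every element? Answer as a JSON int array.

B: 4·7 = 28 | 6·3+5·1+5·1 = 28
T: 4·3 = 12 | 6·2+5·0+5·0 = 12
Y: 4·5 = 20 | 6·0+5·1+5·3 = 20
gcd(4,6,5,5) = 1

Coefficients: [4, 6, 5, 5]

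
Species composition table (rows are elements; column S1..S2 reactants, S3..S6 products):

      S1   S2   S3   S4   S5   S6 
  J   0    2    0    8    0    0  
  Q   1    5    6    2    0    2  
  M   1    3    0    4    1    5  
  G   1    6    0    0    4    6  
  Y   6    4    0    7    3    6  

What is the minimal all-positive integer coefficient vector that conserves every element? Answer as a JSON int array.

J: 2·0+4·2 = 8 | 3·0+1·8+5·0+1·0 = 8
Q: 2·1+4·5 = 22 | 3·6+1·2+5·0+1·2 = 22
M: 2·1+4·3 = 14 | 3·0+1·4+5·1+1·5 = 14
G: 2·1+4·6 = 26 | 3·0+1·0+5·4+1·6 = 26
Y: 2·6+4·4 = 28 | 3·0+1·7+5·3+1·6 = 28
gcd(2,4,3,1,5,1) = 1

Coefficients: [2, 4, 3, 1, 5, 1]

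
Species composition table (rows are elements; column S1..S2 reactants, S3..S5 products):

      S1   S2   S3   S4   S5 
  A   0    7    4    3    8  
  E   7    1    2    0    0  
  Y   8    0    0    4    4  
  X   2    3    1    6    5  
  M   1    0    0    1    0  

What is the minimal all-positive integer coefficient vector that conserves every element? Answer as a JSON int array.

Coefficients: [1, 5, 6, 1, 1]

A: 1·0+5·7 = 35 | 6·4+1·3+1·8 = 35
E: 1·7+5·1 = 12 | 6·2+1·0+1·0 = 12
Y: 1·8+5·0 = 8 | 6·0+1·4+1·4 = 8
X: 1·2+5·3 = 17 | 6·1+1·6+1·5 = 17
M: 1·1+5·0 = 1 | 6·0+1·1+1·0 = 1
gcd(1,5,6,1,1) = 1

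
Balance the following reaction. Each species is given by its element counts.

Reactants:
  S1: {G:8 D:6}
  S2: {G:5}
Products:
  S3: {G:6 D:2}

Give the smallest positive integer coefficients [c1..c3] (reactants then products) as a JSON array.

Coefficients: [1, 2, 3]

G: 1·8+2·5 = 18 | 3·6 = 18
D: 1·6+2·0 = 6 | 3·2 = 6
gcd(1,2,3) = 1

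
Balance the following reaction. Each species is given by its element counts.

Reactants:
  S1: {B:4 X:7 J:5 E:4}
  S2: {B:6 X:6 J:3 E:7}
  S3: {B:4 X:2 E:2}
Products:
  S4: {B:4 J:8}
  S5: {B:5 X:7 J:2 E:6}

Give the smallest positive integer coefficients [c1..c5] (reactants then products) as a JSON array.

B: 2·4+2·6+1·4 = 24 | 1·4+4·5 = 24
X: 2·7+2·6+1·2 = 28 | 1·0+4·7 = 28
J: 2·5+2·3+1·0 = 16 | 1·8+4·2 = 16
E: 2·4+2·7+1·2 = 24 | 1·0+4·6 = 24
gcd(2,2,1,1,4) = 1

Coefficients: [2, 2, 1, 1, 4]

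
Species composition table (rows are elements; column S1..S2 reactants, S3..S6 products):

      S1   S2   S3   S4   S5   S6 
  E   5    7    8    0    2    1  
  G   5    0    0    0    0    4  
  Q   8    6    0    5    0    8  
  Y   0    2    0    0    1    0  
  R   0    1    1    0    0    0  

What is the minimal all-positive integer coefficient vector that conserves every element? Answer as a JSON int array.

E: 4·5+3·7 = 41 | 3·8+2·0+6·2+5·1 = 41
G: 4·5+3·0 = 20 | 3·0+2·0+6·0+5·4 = 20
Q: 4·8+3·6 = 50 | 3·0+2·5+6·0+5·8 = 50
Y: 4·0+3·2 = 6 | 3·0+2·0+6·1+5·0 = 6
R: 4·0+3·1 = 3 | 3·1+2·0+6·0+5·0 = 3
gcd(4,3,3,2,6,5) = 1

Coefficients: [4, 3, 3, 2, 6, 5]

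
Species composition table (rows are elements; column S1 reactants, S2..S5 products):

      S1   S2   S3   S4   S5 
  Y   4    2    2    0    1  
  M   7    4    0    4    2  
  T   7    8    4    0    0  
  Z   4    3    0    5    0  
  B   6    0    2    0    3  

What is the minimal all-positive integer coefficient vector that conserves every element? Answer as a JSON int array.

Y: 4·4 = 16 | 2·2+3·2+2·0+6·1 = 16
M: 4·7 = 28 | 2·4+3·0+2·4+6·2 = 28
T: 4·7 = 28 | 2·8+3·4+2·0+6·0 = 28
Z: 4·4 = 16 | 2·3+3·0+2·5+6·0 = 16
B: 4·6 = 24 | 2·0+3·2+2·0+6·3 = 24
gcd(4,2,3,2,6) = 1

Coefficients: [4, 2, 3, 2, 6]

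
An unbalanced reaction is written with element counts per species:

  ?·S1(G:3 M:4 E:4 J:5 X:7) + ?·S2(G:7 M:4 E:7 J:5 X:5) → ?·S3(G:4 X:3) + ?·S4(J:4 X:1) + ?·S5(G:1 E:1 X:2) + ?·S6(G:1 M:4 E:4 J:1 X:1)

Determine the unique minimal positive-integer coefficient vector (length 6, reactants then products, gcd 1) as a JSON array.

Coefficients: [3, 2, 3, 5, 6, 5]

G: 3·3+2·7 = 23 | 3·4+5·0+6·1+5·1 = 23
M: 3·4+2·4 = 20 | 3·0+5·0+6·0+5·4 = 20
E: 3·4+2·7 = 26 | 3·0+5·0+6·1+5·4 = 26
J: 3·5+2·5 = 25 | 3·0+5·4+6·0+5·1 = 25
X: 3·7+2·5 = 31 | 3·3+5·1+6·2+5·1 = 31
gcd(3,2,3,5,6,5) = 1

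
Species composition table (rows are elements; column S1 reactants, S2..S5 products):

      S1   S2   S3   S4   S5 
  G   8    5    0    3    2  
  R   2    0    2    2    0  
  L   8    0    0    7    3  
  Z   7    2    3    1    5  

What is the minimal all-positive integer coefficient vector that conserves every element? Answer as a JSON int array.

G: 5·8 = 40 | 4·5+1·0+4·3+4·2 = 40
R: 5·2 = 10 | 4·0+1·2+4·2+4·0 = 10
L: 5·8 = 40 | 4·0+1·0+4·7+4·3 = 40
Z: 5·7 = 35 | 4·2+1·3+4·1+4·5 = 35
gcd(5,4,1,4,4) = 1

Coefficients: [5, 4, 1, 4, 4]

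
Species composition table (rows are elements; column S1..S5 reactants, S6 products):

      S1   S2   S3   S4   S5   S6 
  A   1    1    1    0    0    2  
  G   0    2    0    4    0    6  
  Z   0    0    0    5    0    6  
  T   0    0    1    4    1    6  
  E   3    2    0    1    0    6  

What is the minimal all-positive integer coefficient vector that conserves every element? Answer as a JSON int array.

Coefficients: [6, 3, 1, 6, 5, 5]

A: 6·1+3·1+1·1+6·0+5·0 = 10 | 5·2 = 10
G: 6·0+3·2+1·0+6·4+5·0 = 30 | 5·6 = 30
Z: 6·0+3·0+1·0+6·5+5·0 = 30 | 5·6 = 30
T: 6·0+3·0+1·1+6·4+5·1 = 30 | 5·6 = 30
E: 6·3+3·2+1·0+6·1+5·0 = 30 | 5·6 = 30
gcd(6,3,1,6,5,5) = 1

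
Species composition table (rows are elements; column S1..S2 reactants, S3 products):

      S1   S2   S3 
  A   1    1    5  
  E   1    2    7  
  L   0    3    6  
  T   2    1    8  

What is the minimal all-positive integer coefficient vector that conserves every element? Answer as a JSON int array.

A: 3·1+2·1 = 5 | 1·5 = 5
E: 3·1+2·2 = 7 | 1·7 = 7
L: 3·0+2·3 = 6 | 1·6 = 6
T: 3·2+2·1 = 8 | 1·8 = 8
gcd(3,2,1) = 1

Coefficients: [3, 2, 1]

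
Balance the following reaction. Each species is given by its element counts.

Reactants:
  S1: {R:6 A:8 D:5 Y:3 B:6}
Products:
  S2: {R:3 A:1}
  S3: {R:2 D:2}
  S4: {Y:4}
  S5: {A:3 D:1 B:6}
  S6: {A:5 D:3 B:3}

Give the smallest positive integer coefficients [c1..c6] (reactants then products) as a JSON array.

Coefficients: [4, 6, 3, 3, 2, 4]

R: 4·6 = 24 | 6·3+3·2+3·0+2·0+4·0 = 24
A: 4·8 = 32 | 6·1+3·0+3·0+2·3+4·5 = 32
D: 4·5 = 20 | 6·0+3·2+3·0+2·1+4·3 = 20
Y: 4·3 = 12 | 6·0+3·0+3·4+2·0+4·0 = 12
B: 4·6 = 24 | 6·0+3·0+3·0+2·6+4·3 = 24
gcd(4,6,3,3,2,4) = 1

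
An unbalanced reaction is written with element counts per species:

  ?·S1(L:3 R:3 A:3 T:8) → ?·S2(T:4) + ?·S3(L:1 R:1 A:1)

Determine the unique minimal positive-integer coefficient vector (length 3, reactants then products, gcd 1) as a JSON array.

L: 1·3 = 3 | 2·0+3·1 = 3
R: 1·3 = 3 | 2·0+3·1 = 3
A: 1·3 = 3 | 2·0+3·1 = 3
T: 1·8 = 8 | 2·4+3·0 = 8
gcd(1,2,3) = 1

Coefficients: [1, 2, 3]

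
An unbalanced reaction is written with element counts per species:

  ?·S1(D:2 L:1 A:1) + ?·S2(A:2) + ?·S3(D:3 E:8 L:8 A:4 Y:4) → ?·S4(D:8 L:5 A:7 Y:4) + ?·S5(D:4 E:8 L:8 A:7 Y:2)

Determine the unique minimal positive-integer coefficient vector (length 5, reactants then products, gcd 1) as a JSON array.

D: 5·2+4·0+2·3 = 16 | 1·8+2·4 = 16
E: 5·0+4·0+2·8 = 16 | 1·0+2·8 = 16
L: 5·1+4·0+2·8 = 21 | 1·5+2·8 = 21
A: 5·1+4·2+2·4 = 21 | 1·7+2·7 = 21
Y: 5·0+4·0+2·4 = 8 | 1·4+2·2 = 8
gcd(5,4,2,1,2) = 1

Coefficients: [5, 4, 2, 1, 2]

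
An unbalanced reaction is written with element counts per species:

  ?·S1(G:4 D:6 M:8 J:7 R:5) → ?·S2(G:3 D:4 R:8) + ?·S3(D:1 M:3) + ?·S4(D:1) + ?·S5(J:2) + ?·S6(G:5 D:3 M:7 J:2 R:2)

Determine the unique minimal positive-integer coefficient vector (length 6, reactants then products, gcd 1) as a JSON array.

G: 2·4 = 8 | 1·3+3·0+2·0+6·0+1·5 = 8
D: 2·6 = 12 | 1·4+3·1+2·1+6·0+1·3 = 12
M: 2·8 = 16 | 1·0+3·3+2·0+6·0+1·7 = 16
J: 2·7 = 14 | 1·0+3·0+2·0+6·2+1·2 = 14
R: 2·5 = 10 | 1·8+3·0+2·0+6·0+1·2 = 10
gcd(2,1,3,2,6,1) = 1

Coefficients: [2, 1, 3, 2, 6, 1]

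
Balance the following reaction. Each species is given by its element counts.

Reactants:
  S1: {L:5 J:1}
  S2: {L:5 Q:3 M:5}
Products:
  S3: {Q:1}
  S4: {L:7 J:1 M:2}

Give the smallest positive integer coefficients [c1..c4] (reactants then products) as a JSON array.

Coefficients: [5, 2, 6, 5]

L: 5·5+2·5 = 35 | 6·0+5·7 = 35
J: 5·1+2·0 = 5 | 6·0+5·1 = 5
Q: 5·0+2·3 = 6 | 6·1+5·0 = 6
M: 5·0+2·5 = 10 | 6·0+5·2 = 10
gcd(5,2,6,5) = 1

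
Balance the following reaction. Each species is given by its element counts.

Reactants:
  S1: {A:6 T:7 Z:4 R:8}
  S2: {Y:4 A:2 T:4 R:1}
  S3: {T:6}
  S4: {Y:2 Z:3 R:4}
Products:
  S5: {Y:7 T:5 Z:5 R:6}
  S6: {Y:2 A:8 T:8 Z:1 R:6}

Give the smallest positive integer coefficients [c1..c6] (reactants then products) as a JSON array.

Y: 2·0+6·4+1·0+5·2 = 34 | 4·7+3·2 = 34
A: 2·6+6·2+1·0+5·0 = 24 | 4·0+3·8 = 24
T: 2·7+6·4+1·6+5·0 = 44 | 4·5+3·8 = 44
Z: 2·4+6·0+1·0+5·3 = 23 | 4·5+3·1 = 23
R: 2·8+6·1+1·0+5·4 = 42 | 4·6+3·6 = 42
gcd(2,6,1,5,4,3) = 1

Coefficients: [2, 6, 1, 5, 4, 3]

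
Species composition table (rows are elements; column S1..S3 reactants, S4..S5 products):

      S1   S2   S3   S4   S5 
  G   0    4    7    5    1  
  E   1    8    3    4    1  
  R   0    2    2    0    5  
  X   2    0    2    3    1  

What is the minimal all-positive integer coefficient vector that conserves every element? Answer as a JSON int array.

Coefficients: [6, 1, 4, 6, 2]

G: 6·0+1·4+4·7 = 32 | 6·5+2·1 = 32
E: 6·1+1·8+4·3 = 26 | 6·4+2·1 = 26
R: 6·0+1·2+4·2 = 10 | 6·0+2·5 = 10
X: 6·2+1·0+4·2 = 20 | 6·3+2·1 = 20
gcd(6,1,4,6,2) = 1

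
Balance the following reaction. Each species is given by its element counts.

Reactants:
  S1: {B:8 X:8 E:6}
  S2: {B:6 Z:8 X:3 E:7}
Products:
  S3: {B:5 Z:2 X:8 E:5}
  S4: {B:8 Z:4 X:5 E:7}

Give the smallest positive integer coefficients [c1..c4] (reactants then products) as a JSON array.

Coefficients: [4, 3, 2, 5]

B: 4·8+3·6 = 50 | 2·5+5·8 = 50
Z: 4·0+3·8 = 24 | 2·2+5·4 = 24
X: 4·8+3·3 = 41 | 2·8+5·5 = 41
E: 4·6+3·7 = 45 | 2·5+5·7 = 45
gcd(4,3,2,5) = 1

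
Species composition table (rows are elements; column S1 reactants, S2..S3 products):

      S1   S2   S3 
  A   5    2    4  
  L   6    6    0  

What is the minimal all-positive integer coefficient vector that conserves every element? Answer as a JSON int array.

A: 4·5 = 20 | 4·2+3·4 = 20
L: 4·6 = 24 | 4·6+3·0 = 24
gcd(4,4,3) = 1

Coefficients: [4, 4, 3]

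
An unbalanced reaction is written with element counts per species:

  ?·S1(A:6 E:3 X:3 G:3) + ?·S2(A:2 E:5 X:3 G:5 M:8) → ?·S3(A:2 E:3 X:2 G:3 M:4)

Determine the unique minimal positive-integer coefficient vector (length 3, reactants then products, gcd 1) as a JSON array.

A: 1·6+3·2 = 12 | 6·2 = 12
E: 1·3+3·5 = 18 | 6·3 = 18
X: 1·3+3·3 = 12 | 6·2 = 12
G: 1·3+3·5 = 18 | 6·3 = 18
M: 1·0+3·8 = 24 | 6·4 = 24
gcd(1,3,6) = 1

Coefficients: [1, 3, 6]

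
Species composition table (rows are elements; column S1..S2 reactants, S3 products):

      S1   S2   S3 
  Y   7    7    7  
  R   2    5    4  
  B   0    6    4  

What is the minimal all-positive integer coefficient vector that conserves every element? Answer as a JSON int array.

Y: 1·7+2·7 = 21 | 3·7 = 21
R: 1·2+2·5 = 12 | 3·4 = 12
B: 1·0+2·6 = 12 | 3·4 = 12
gcd(1,2,3) = 1

Coefficients: [1, 2, 3]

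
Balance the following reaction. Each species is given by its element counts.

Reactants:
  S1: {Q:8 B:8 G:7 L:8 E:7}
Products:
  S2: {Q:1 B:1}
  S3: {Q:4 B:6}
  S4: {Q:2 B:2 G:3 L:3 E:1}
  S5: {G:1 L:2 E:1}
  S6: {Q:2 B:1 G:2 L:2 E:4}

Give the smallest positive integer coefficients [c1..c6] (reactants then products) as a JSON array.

Coefficients: [5, 4, 3, 6, 5, 6]

Q: 5·8 = 40 | 4·1+3·4+6·2+5·0+6·2 = 40
B: 5·8 = 40 | 4·1+3·6+6·2+5·0+6·1 = 40
G: 5·7 = 35 | 4·0+3·0+6·3+5·1+6·2 = 35
L: 5·8 = 40 | 4·0+3·0+6·3+5·2+6·2 = 40
E: 5·7 = 35 | 4·0+3·0+6·1+5·1+6·4 = 35
gcd(5,4,3,6,5,6) = 1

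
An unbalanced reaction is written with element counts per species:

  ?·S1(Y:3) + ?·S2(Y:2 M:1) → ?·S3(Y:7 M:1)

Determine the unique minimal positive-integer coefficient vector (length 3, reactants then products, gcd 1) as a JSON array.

Coefficients: [5, 3, 3]

Y: 5·3+3·2 = 21 | 3·7 = 21
M: 5·0+3·1 = 3 | 3·1 = 3
gcd(5,3,3) = 1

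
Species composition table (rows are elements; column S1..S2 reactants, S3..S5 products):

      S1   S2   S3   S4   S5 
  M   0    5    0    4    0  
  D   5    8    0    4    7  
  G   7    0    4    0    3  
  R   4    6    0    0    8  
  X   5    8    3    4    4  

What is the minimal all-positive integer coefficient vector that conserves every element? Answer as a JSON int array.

M: 6·0+4·5 = 20 | 6·0+5·4+6·0 = 20
D: 6·5+4·8 = 62 | 6·0+5·4+6·7 = 62
G: 6·7+4·0 = 42 | 6·4+5·0+6·3 = 42
R: 6·4+4·6 = 48 | 6·0+5·0+6·8 = 48
X: 6·5+4·8 = 62 | 6·3+5·4+6·4 = 62
gcd(6,4,6,5,6) = 1

Coefficients: [6, 4, 6, 5, 6]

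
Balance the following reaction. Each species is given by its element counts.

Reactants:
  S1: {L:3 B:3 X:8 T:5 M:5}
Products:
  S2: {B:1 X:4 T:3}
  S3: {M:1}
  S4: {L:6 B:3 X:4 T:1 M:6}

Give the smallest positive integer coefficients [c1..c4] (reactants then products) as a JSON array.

L: 2·3 = 6 | 3·0+4·0+1·6 = 6
B: 2·3 = 6 | 3·1+4·0+1·3 = 6
X: 2·8 = 16 | 3·4+4·0+1·4 = 16
T: 2·5 = 10 | 3·3+4·0+1·1 = 10
M: 2·5 = 10 | 3·0+4·1+1·6 = 10
gcd(2,3,4,1) = 1

Coefficients: [2, 3, 4, 1]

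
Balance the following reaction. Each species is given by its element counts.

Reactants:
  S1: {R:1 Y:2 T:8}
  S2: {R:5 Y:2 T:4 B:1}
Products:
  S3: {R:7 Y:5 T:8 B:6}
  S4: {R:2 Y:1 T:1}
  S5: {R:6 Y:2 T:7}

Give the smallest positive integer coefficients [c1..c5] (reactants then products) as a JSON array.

Coefficients: [1, 6, 1, 3, 3]

R: 1·1+6·5 = 31 | 1·7+3·2+3·6 = 31
Y: 1·2+6·2 = 14 | 1·5+3·1+3·2 = 14
T: 1·8+6·4 = 32 | 1·8+3·1+3·7 = 32
B: 1·0+6·1 = 6 | 1·6+3·0+3·0 = 6
gcd(1,6,1,3,3) = 1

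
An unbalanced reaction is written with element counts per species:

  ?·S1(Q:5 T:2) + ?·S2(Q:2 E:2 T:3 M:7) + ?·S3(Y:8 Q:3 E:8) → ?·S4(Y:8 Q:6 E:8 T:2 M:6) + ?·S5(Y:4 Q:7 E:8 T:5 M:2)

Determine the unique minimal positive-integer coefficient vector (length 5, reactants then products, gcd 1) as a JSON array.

Coefficients: [3, 4, 5, 4, 2]

Y: 3·0+4·0+5·8 = 40 | 4·8+2·4 = 40
Q: 3·5+4·2+5·3 = 38 | 4·6+2·7 = 38
E: 3·0+4·2+5·8 = 48 | 4·8+2·8 = 48
T: 3·2+4·3+5·0 = 18 | 4·2+2·5 = 18
M: 3·0+4·7+5·0 = 28 | 4·6+2·2 = 28
gcd(3,4,5,4,2) = 1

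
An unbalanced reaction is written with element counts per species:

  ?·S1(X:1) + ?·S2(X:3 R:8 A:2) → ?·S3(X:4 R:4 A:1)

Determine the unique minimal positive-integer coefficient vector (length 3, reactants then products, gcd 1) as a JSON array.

Coefficients: [5, 1, 2]

X: 5·1+1·3 = 8 | 2·4 = 8
R: 5·0+1·8 = 8 | 2·4 = 8
A: 5·0+1·2 = 2 | 2·1 = 2
gcd(5,1,2) = 1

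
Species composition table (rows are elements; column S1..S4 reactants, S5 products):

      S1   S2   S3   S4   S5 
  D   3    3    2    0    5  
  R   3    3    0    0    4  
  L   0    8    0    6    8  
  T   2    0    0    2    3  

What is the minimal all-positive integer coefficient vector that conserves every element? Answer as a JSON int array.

Coefficients: [5, 3, 3, 4, 6]

D: 5·3+3·3+3·2+4·0 = 30 | 6·5 = 30
R: 5·3+3·3+3·0+4·0 = 24 | 6·4 = 24
L: 5·0+3·8+3·0+4·6 = 48 | 6·8 = 48
T: 5·2+3·0+3·0+4·2 = 18 | 6·3 = 18
gcd(5,3,3,4,6) = 1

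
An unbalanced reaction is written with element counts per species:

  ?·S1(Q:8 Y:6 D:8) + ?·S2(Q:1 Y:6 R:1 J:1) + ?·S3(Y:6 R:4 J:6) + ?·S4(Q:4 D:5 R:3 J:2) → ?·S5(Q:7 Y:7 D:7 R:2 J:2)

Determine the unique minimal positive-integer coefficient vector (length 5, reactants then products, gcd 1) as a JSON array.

Coefficients: [4, 2, 1, 2, 6]

Q: 4·8+2·1+1·0+2·4 = 42 | 6·7 = 42
Y: 4·6+2·6+1·6+2·0 = 42 | 6·7 = 42
D: 4·8+2·0+1·0+2·5 = 42 | 6·7 = 42
R: 4·0+2·1+1·4+2·3 = 12 | 6·2 = 12
J: 4·0+2·1+1·6+2·2 = 12 | 6·2 = 12
gcd(4,2,1,2,6) = 1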